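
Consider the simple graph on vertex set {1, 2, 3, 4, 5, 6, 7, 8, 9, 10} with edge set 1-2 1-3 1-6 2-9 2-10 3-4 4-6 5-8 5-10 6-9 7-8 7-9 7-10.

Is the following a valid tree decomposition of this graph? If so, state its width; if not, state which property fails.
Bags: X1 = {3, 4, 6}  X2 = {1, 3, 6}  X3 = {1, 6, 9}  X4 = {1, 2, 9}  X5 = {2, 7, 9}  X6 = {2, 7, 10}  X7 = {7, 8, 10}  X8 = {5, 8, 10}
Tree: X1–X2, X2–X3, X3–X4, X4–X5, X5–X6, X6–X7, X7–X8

Every vertex of G appears in some bag (union = {1, 2, 3, 4, 5, 6, 7, 8, 9, 10}); every edge is covered by a bag; and for each vertex v the set of bags containing v is connected in the bag tree. The decomposition is therefore valid. The largest bag has 3 vertices, so the width is 2.

Yes; width 2.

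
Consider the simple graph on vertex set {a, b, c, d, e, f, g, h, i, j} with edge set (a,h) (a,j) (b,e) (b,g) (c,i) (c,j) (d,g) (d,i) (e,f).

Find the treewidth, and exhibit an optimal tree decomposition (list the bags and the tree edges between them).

Every bag has size at most 2, so the width is 2 − 1 = 1 and tw(G) ≤ 1. Since G has at least one edge (e.g. f–e), it is not an edgeless graph, so tw(G) ≥ 1. Hence tw(G) = 1 exactly.

Treewidth 1.
One optimal decomposition is:
Bags: B1 = {e, f}  B2 = {b, e}  B3 = {b, g}  B4 = {d, g}  B5 = {d, i}  B6 = {c, i}  B7 = {c, j}  B8 = {a, j}  B9 = {a, h}
Tree: B1–B2, B2–B3, B3–B4, B4–B5, B5–B6, B6–B7, B7–B8, B8–B9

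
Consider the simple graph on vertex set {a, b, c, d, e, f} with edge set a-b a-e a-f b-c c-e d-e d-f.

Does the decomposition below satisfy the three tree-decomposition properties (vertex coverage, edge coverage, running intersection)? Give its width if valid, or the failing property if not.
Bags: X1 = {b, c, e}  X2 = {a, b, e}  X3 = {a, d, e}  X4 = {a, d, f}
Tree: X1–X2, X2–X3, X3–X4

Yes; width 2.

Vertex coverage: the bags together contain {a, b, c, d, e, f}, the full vertex set. Edge coverage: each edge of G has both endpoints in at least one bag. Running intersection: for every vertex, the bags containing it form a connected subtree. All three properties hold, so this is a valid tree decomposition of width max|bag| − 1 = 2, and hence tw(G) ≤ 2.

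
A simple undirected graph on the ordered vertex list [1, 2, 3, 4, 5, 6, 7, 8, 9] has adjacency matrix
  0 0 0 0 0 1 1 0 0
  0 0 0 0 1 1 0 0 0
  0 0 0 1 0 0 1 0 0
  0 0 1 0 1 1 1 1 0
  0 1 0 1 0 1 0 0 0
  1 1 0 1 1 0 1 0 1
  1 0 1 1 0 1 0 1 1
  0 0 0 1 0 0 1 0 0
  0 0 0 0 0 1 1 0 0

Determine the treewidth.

2

A width-2 tree decomposition is:
Bags: B1 = {6, 7, 9}  B2 = {4, 6, 7}  B3 = {4, 7, 8}  B4 = {3, 4, 7}  B5 = {4, 5, 6}  B6 = {1, 6, 7}  B7 = {2, 5, 6}
Tree: B1–B2, B2–B3, B2–B4, B2–B5, B2–B6, B5–B7
Every bag has size at most 3, so the width is 3 − 1 = 2 and tw(G) ≤ 2. For the lower bound, the 3 vertices {4, 7, 8} are pairwise adjacent, and any tree decomposition puts a clique entirely inside one bag — forcing width ≥ 2. Hence tw(G) = 2 exactly.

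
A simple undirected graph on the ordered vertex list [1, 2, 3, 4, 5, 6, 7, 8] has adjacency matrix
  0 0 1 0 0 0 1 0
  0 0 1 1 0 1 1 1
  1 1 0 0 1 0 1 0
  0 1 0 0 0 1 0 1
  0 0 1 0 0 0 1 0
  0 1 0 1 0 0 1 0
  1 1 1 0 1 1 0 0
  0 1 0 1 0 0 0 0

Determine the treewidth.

2

A width-2 tree decomposition is:
Bags: B1 = {2, 6, 7}  B2 = {2, 3, 7}  B3 = {3, 5, 7}  B4 = {2, 4, 6}  B5 = {2, 4, 8}  B6 = {1, 3, 7}
Tree: B1–B2, B2–B3, B1–B4, B4–B5, B2–B6
Every bag has size at most 3, so the width is 3 − 1 = 2 and tw(G) ≤ 2. For the lower bound, the 3 vertices {1, 3, 7} are pairwise adjacent, and any tree decomposition puts a clique entirely inside one bag — forcing width ≥ 2. Hence tw(G) = 2 exactly.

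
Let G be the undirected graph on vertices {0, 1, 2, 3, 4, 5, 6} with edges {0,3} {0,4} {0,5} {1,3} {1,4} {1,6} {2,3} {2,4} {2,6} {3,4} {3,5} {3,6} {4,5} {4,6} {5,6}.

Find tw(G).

3

A width-3 tree decomposition is:
Bags: B1 = {1, 3, 4, 6}  B2 = {3, 4, 5, 6}  B3 = {0, 3, 4, 5}  B4 = {2, 3, 4, 6}
Tree: B1–B2, B2–B3, B1–B4
The largest bag has 4 vertices, giving width 3; this decomposition certifies tw(G) ≤ 3. Conversely, {0, 3, 4, 5} is a clique of size 4, and the vertices of any clique must share a bag in every tree decomposition; so some bag has ≥ 4 vertices and tw(G) ≥ 3. Combining the bounds, tw(G) = 3.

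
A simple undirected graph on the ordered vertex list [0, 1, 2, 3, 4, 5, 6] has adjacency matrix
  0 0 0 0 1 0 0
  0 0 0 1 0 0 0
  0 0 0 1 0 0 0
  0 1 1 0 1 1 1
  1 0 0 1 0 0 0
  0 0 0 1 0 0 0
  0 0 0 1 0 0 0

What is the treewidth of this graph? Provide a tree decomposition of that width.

The largest bag has 2 vertices, giving width 1; this decomposition certifies tw(G) ≤ 1. Any graph with an edge has treewidth ≥ 1, and G has the edge 4–3. Therefore the treewidth is 1.

Treewidth 1.
Bags: B1 = {3, 4}  B2 = {2, 3}  B3 = {1, 3}  B4 = {3, 6}  B5 = {3, 5}  B6 = {0, 4}
Tree: B1–B2, B1–B3, B2–B4, B4–B5, B1–B6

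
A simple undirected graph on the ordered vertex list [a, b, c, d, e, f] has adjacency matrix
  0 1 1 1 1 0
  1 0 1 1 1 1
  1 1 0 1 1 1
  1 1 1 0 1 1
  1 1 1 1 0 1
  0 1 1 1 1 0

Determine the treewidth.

4

A width-4 tree decomposition is:
Bags: B1 = {b, c, d, e, f}  B2 = {a, b, c, d, e}
Tree: B1–B2
Every bag has size at most 5, so the width is 5 − 1 = 4 and tw(G) ≤ 4. On the other hand G contains the 5-clique {b, c, d, e, f}. A clique must lie in a single bag of any decomposition, so no decomposition can have width below 4. Therefore the treewidth is 4.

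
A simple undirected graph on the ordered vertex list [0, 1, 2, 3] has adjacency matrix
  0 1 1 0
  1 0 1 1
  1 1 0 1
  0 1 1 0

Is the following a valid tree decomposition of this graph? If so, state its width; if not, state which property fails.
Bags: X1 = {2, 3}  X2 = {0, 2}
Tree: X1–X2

No — vertex 1 appears in no bag.

A tree decomposition must satisfy three properties: every vertex lies in some bag; for every edge, both endpoints lie together in some bag; and for every vertex, the bags containing it form a connected subtree. Here vertex 1 appears in no bag, so the decomposition is invalid.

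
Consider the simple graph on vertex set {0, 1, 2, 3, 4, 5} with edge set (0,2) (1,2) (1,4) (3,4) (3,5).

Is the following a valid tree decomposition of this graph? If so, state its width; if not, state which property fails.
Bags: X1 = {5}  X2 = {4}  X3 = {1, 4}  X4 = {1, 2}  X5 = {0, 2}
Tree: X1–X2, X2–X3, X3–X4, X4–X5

A tree decomposition must satisfy three properties: every vertex lies in some bag; for every edge, both endpoints lie together in some bag; and for every vertex, the bags containing it form a connected subtree. Here vertex 3 appears in no bag, so the decomposition is invalid.

No — vertex 3 appears in no bag.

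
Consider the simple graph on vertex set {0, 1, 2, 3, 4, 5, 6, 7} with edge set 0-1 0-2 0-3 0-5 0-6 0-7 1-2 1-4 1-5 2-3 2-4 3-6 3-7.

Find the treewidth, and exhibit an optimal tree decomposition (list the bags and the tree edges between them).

Treewidth 2.
Bags: B1 = {0, 1, 2}  B2 = {0, 2, 3}  B3 = {0, 1, 5}  B4 = {1, 2, 4}  B5 = {0, 3, 6}  B6 = {0, 3, 7}
Tree: B1–B2, B1–B3, B1–B4, B2–B5, B5–B6

Every bag has size at most 3, so the width is 3 − 1 = 2 and tw(G) ≤ 2. Conversely, {0, 1, 2} is a clique of size 3, and the vertices of any clique must share a bag in every tree decomposition; so some bag has ≥ 3 vertices and tw(G) ≥ 2. Hence tw(G) = 2 exactly.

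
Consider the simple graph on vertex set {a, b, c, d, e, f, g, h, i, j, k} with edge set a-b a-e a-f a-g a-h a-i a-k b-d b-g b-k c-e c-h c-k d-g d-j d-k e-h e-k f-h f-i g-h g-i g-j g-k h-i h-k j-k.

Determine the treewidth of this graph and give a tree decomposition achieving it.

Treewidth 3.
One such decomposition:
Bags: B1 = {a, b, g, k}  B2 = {b, d, g, k}  B3 = {a, g, h, k}  B4 = {a, e, h, k}  B5 = {d, g, j, k}  B6 = {c, e, h, k}  B7 = {a, g, h, i}  B8 = {a, f, h, i}
Tree: B1–B2, B1–B3, B3–B4, B2–B5, B4–B6, B3–B7, B7–B8

Every bag has size at most 4, so the width is 4 − 1 = 3 and tw(G) ≤ 3. Conversely, {a, f, h, i} is a clique of size 4, and the vertices of any clique must share a bag in every tree decomposition; so some bag has ≥ 4 vertices and tw(G) ≥ 3. Combining the bounds, tw(G) = 3.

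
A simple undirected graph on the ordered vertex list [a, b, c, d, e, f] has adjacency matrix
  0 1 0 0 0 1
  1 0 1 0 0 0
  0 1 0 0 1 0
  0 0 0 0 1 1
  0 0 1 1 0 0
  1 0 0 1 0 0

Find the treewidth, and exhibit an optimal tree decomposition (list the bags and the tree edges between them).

Each bag holds 3 vertices, so the decomposition has width 2, which upper-bounds the treewidth. For the lower bound, G contains the cycle b–c–e–d–f–a–b, so G is not a forest; only forests have treewidth ≤ 1, hence tw(G) ≥ 2. Hence tw(G) = 2 exactly.

Treewidth 2.
One such decomposition:
Bags: B1 = {b, c, e}  B2 = {b, d, e}  B3 = {b, d, f}  B4 = {a, b, f}
Tree: B1–B2, B2–B3, B3–B4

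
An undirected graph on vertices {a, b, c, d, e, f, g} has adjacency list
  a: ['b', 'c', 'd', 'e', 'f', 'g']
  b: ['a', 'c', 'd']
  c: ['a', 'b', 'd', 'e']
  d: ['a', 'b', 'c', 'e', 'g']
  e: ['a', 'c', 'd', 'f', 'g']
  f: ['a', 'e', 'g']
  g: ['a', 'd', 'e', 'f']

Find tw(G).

A width-3 tree decomposition is:
Bags: B1 = {a, c, d, e}  B2 = {a, d, e, g}  B3 = {a, e, f, g}  B4 = {a, b, c, d}
Tree: B1–B2, B2–B3, B1–B4
The largest bag has 4 vertices, giving width 3; this decomposition certifies tw(G) ≤ 3. For the lower bound, the 4 vertices {a, d, e, g} are pairwise adjacent, and any tree decomposition puts a clique entirely inside one bag — forcing width ≥ 3. Hence tw(G) = 3 exactly.

3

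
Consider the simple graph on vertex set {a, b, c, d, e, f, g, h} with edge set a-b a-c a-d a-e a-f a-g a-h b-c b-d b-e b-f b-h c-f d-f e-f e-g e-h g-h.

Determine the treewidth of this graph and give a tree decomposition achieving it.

Each bag holds 4 vertices, so the decomposition has width 3, which upper-bounds the treewidth. On the other hand G contains the 4-clique {a, e, g, h}. A clique must lie in a single bag of any decomposition, so no decomposition can have width below 3. The upper and lower bounds meet at 3, so that is the treewidth.

Treewidth 3.
Bags: B1 = {a, b, e, f}  B2 = {a, b, c, f}  B3 = {a, b, d, f}  B4 = {a, b, e, h}  B5 = {a, e, g, h}
Tree: B1–B2, B1–B3, B1–B4, B4–B5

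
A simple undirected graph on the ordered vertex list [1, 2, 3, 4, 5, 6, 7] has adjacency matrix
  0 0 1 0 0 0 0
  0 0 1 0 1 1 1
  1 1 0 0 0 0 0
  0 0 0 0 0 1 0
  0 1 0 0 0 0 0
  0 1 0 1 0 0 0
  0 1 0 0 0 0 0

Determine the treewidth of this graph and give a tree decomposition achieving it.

The largest bag has 2 vertices, giving width 1; this decomposition certifies tw(G) ≤ 1. Since G has at least one edge (e.g. 3–2), it is not an edgeless graph, so tw(G) ≥ 1. The upper and lower bounds meet at 1, so that is the treewidth.

Treewidth 1.
One optimal decomposition is:
Bags: B1 = {2, 3}  B2 = {1, 3}  B3 = {2, 5}  B4 = {2, 6}  B5 = {2, 7}  B6 = {4, 6}
Tree: B1–B2, B1–B3, B1–B4, B4–B5, B4–B6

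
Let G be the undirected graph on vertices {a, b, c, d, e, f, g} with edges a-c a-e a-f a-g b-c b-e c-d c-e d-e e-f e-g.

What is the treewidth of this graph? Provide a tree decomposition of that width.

Treewidth 2.
One such decomposition:
Bags: B1 = {a, c, e}  B2 = {a, e, g}  B3 = {c, d, e}  B4 = {a, e, f}  B5 = {b, c, e}
Tree: B1–B2, B1–B3, B1–B4, B1–B5

The largest bag has 3 vertices, giving width 2; this decomposition certifies tw(G) ≤ 2. Conversely, {a, e, g} is a clique of size 3, and the vertices of any clique must share a bag in every tree decomposition; so some bag has ≥ 3 vertices and tw(G) ≥ 2. The upper and lower bounds meet at 2, so that is the treewidth.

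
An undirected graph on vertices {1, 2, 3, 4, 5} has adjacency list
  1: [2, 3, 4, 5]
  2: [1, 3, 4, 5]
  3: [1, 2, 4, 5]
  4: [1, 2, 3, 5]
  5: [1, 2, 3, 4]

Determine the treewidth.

4

A width-4 tree decomposition is:
Bags: B1 = {1, 2, 3, 4, 5}
Tree: (single bag)
A single bag containing all 5 vertices is trivially a valid decomposition of width 4. Conversely, {1, 2, 3, 4, 5} is a clique of size 5, and the vertices of any clique must share a bag in every tree decomposition; so some bag has ≥ 5 vertices and tw(G) ≥ 4. Combining the bounds, tw(G) = 4.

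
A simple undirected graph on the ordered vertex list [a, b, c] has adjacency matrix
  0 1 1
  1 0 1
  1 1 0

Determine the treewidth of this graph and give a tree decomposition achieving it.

Treewidth 2.
Bags: B1 = {a, b, c}
Tree: (single bag)

With just one bag of size 3, the width is 3 − 1 = 2, so tw(G) ≤ 2. For the lower bound, the 3 vertices {a, b, c} are pairwise adjacent, and any tree decomposition puts a clique entirely inside one bag — forcing width ≥ 2. Therefore the treewidth is 2.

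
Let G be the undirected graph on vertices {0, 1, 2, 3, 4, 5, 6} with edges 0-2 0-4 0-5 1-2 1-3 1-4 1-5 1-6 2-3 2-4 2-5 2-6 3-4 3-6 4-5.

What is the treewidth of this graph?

A width-3 tree decomposition is:
Bags: B1 = {1, 2, 4, 5}  B2 = {0, 2, 4, 5}  B3 = {1, 2, 3, 4}  B4 = {1, 2, 3, 6}
Tree: B1–B2, B1–B3, B3–B4
The largest bag has 4 vertices, giving width 3; this decomposition certifies tw(G) ≤ 3. On the other hand G contains the 4-clique {0, 2, 4, 5}. A clique must lie in a single bag of any decomposition, so no decomposition can have width below 3. Combining the bounds, tw(G) = 3.

3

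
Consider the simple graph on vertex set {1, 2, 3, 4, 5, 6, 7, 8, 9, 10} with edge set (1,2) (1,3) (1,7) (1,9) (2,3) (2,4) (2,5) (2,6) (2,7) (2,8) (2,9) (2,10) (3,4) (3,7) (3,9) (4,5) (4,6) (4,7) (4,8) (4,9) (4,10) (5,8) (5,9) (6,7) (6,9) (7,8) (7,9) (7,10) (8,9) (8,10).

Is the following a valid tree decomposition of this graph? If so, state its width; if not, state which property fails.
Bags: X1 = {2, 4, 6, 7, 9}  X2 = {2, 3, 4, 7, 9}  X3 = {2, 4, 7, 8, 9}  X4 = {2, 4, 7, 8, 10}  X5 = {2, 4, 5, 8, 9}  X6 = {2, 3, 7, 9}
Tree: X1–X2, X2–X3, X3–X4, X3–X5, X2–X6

A tree decomposition must satisfy three properties: every vertex lies in some bag; for every edge, both endpoints lie together in some bag; and for every vertex, the bags containing it form a connected subtree. Here vertex 1 appears in no bag, so the decomposition is invalid.

No — vertex 1 appears in no bag.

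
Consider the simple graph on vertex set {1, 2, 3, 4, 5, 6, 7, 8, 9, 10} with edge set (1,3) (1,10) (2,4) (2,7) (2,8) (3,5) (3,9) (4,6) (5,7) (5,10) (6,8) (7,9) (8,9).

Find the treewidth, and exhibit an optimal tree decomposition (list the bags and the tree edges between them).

Treewidth 2.
One such decomposition:
Bags: B1 = {2, 4, 6}  B2 = {2, 6, 8}  B3 = {2, 7, 8}  B4 = {7, 8, 9}  B5 = {5, 7, 9}  B6 = {3, 5, 9}  B7 = {3, 5, 10}  B8 = {1, 3, 10}
Tree: B1–B2, B2–B3, B3–B4, B4–B5, B5–B6, B6–B7, B7–B8

The largest bag has 3 vertices, giving width 2; this decomposition certifies tw(G) ≤ 2. For the lower bound, G contains the cycle 4–6–8–2–4, so G is not a forest; only forests have treewidth ≤ 1, hence tw(G) ≥ 2. Combining the bounds, tw(G) = 2.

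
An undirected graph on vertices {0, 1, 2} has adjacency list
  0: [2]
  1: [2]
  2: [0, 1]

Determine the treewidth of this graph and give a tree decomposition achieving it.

Every bag has size at most 2, so the width is 2 − 1 = 1 and tw(G) ≤ 1. G has an edge, so its treewidth is at least 1. Therefore the treewidth is 1.

Treewidth 1.
One optimal decomposition is:
Bags: B1 = {1, 2}  B2 = {0, 2}
Tree: B1–B2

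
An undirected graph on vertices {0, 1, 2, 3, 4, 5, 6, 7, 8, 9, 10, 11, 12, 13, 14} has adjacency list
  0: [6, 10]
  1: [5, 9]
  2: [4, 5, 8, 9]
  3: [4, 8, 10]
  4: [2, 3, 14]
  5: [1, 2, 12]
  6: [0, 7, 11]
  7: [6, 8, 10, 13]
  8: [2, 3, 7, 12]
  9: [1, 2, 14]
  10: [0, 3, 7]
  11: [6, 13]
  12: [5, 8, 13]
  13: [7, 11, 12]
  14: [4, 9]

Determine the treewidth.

3

A width-3 tree decomposition is:
Bags: B1 = {0, 6, 10, 11}  B2 = {6, 7, 10, 11}  B3 = {7, 10, 11, 13}  B4 = {3, 7, 10, 13}  B5 = {3, 7, 8, 13}  B6 = {3, 8, 12, 13}  B7 = {3, 4, 8, 12}  B8 = {2, 4, 8, 12}  B9 = {2, 4, 5, 12}  B10 = {2, 4, 5, 14}  B11 = {2, 5, 9, 14}  B12 = {1, 5, 9, 14}
Tree: B1–B2, B2–B3, B3–B4, B4–B5, B5–B6, B6–B7, B7–B8, B8–B9, B9–B10, B10–B11, B11–B12
Every bag has size at most 4, so the width is 4 − 1 = 3 and tw(G) ≤ 3. For the lower bound: the 4 vertex sets {0,6,11}, {10}, {7}, {3,8,12,13} are disjoint, each induces a connected subgraph, and every pair is joined by at least one edge of G. Contracting each set to a single vertex therefore yields K_{4} as a minor, and since treewidth is minor-monotone, tw(G) ≥ tw(K_{4}) = 3. The upper and lower bounds meet at 3, so that is the treewidth.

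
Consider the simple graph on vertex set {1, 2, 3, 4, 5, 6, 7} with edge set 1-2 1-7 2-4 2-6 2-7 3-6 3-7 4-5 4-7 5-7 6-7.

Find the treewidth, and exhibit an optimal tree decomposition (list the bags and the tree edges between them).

The largest bag has 3 vertices, giving width 2; this decomposition certifies tw(G) ≤ 2. Conversely, {1, 2, 7} is a clique of size 3, and the vertices of any clique must share a bag in every tree decomposition; so some bag has ≥ 3 vertices and tw(G) ≥ 2. Hence tw(G) = 2 exactly.

Treewidth 2.
One such decomposition:
Bags: B1 = {2, 6, 7}  B2 = {2, 4, 7}  B3 = {1, 2, 7}  B4 = {3, 6, 7}  B5 = {4, 5, 7}
Tree: B1–B2, B2–B3, B1–B4, B2–B5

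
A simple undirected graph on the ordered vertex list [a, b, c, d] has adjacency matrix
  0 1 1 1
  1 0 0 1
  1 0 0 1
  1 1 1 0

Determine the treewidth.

2

A width-2 tree decomposition is:
Bags: B1 = {a, c, d}  B2 = {a, b, d}
Tree: B1–B2
The largest bag has 3 vertices, giving width 2; this decomposition certifies tw(G) ≤ 2. Conversely, {a, c, d} is a clique of size 3, and the vertices of any clique must share a bag in every tree decomposition; so some bag has ≥ 3 vertices and tw(G) ≥ 2. Therefore the treewidth is 2.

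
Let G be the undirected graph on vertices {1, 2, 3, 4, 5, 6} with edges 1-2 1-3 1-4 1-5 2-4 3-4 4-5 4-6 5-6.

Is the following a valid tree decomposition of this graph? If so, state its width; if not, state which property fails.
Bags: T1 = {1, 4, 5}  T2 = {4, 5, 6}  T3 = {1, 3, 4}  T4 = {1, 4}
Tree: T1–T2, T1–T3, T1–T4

A tree decomposition must satisfy three properties: every vertex lies in some bag; for every edge, both endpoints lie together in some bag; and for every vertex, the bags containing it form a connected subtree. Here vertex 2 appears in no bag, so the decomposition is invalid.

No — vertex 2 appears in no bag.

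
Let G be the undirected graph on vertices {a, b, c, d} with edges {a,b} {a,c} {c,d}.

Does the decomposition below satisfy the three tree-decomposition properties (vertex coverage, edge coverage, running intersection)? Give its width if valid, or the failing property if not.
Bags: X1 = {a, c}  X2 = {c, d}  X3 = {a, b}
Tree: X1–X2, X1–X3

Vertex coverage: the bags together contain {a, b, c, d}, the full vertex set. Edge coverage: each edge of G has both endpoints in at least one bag. Running intersection: for every vertex, the bags containing it form a connected subtree. All three properties hold, so this is a valid tree decomposition of width max|bag| − 1 = 1, and hence tw(G) ≤ 1.

Yes; width 1.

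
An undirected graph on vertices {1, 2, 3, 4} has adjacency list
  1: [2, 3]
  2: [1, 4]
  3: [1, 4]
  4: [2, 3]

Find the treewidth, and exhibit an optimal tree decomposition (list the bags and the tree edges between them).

Treewidth 2.
Bags: B1 = {1, 3, 4}  B2 = {1, 2, 4}
Tree: B1–B2

The largest bag has 3 vertices, giving width 2; this decomposition certifies tw(G) ≤ 2. Since 4–3–1–2–4 is a cycle in G, G is not acyclic. Forests are exactly the graphs of treewidth ≤ 1, so tw(G) ≥ 2. The upper and lower bounds meet at 2, so that is the treewidth.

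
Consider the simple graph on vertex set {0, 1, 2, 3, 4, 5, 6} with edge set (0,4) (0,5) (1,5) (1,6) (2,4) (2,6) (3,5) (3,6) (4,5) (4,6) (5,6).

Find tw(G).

2

A width-2 tree decomposition is:
Bags: B1 = {4, 5, 6}  B2 = {3, 5, 6}  B3 = {1, 5, 6}  B4 = {0, 4, 5}  B5 = {2, 4, 6}
Tree: B1–B2, B1–B3, B1–B4, B1–B5
Every bag has size at most 3, so the width is 3 − 1 = 2 and tw(G) ≤ 2. On the other hand G contains the 3-clique {2, 4, 6}. A clique must lie in a single bag of any decomposition, so no decomposition can have width below 2. The upper and lower bounds meet at 2, so that is the treewidth.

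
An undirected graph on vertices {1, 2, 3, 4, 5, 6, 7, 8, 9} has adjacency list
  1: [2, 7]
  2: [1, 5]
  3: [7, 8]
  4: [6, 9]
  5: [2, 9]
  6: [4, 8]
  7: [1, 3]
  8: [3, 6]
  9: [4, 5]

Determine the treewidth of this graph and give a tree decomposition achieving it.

Every bag has size at most 3, so the width is 3 − 1 = 2 and tw(G) ≤ 2. The edges 5–9–4–6–8–3–7–1–2–5 form a cycle, so G is not a tree and its treewidth is at least 2. The upper and lower bounds meet at 2, so that is the treewidth.

Treewidth 2.
One optimal decomposition is:
Bags: B1 = {4, 5, 9}  B2 = {4, 5, 6}  B3 = {5, 6, 8}  B4 = {3, 5, 8}  B5 = {3, 5, 7}  B6 = {1, 5, 7}  B7 = {1, 2, 5}
Tree: B1–B2, B2–B3, B3–B4, B4–B5, B5–B6, B6–B7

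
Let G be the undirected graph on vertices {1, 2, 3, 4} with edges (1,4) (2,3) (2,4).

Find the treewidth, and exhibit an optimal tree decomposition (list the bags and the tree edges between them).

Treewidth 1.
One optimal decomposition is:
Bags: B1 = {2, 4}  B2 = {1, 4}  B3 = {2, 3}
Tree: B1–B2, B1–B3

Each bag holds 2 vertices, so the decomposition has width 1, which upper-bounds the treewidth. G has an edge, so its treewidth is at least 1. The upper and lower bounds meet at 1, so that is the treewidth.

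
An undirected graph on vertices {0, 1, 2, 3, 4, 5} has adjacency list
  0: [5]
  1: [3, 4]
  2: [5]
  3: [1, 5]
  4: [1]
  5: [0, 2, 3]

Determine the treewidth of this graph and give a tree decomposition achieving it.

Treewidth 1.
One such decomposition:
Bags: B1 = {1, 3}  B2 = {3, 5}  B3 = {0, 5}  B4 = {2, 5}  B5 = {1, 4}
Tree: B1–B2, B2–B3, B2–B4, B1–B5

The largest bag has 2 vertices, giving width 1; this decomposition certifies tw(G) ≤ 1. Any graph with an edge has treewidth ≥ 1, and G has the edge 1–3. Hence tw(G) = 1 exactly.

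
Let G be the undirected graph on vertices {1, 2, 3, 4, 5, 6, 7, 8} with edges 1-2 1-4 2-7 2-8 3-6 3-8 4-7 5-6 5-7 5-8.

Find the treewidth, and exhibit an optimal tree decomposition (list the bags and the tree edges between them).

Each bag holds 3 vertices, so the decomposition has width 2, which upper-bounds the treewidth. The edges 4–1–2–7–4 form a cycle, so G is not a tree and its treewidth is at least 2. The upper and lower bounds meet at 2, so that is the treewidth.

Treewidth 2.
Bags: B1 = {1, 4, 7}  B2 = {1, 2, 7}  B3 = {2, 5, 7}  B4 = {2, 5, 8}  B5 = {5, 6, 8}  B6 = {3, 6, 8}
Tree: B1–B2, B2–B3, B3–B4, B4–B5, B5–B6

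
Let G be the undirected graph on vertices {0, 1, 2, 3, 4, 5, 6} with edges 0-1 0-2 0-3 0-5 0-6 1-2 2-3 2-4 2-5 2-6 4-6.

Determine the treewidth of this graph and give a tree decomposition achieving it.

The largest bag has 3 vertices, giving width 2; this decomposition certifies tw(G) ≤ 2. On the other hand G contains the 3-clique {0, 1, 2}. A clique must lie in a single bag of any decomposition, so no decomposition can have width below 2. Therefore the treewidth is 2.

Treewidth 2.
One such decomposition:
Bags: B1 = {0, 2, 3}  B2 = {0, 2, 6}  B3 = {2, 4, 6}  B4 = {0, 2, 5}  B5 = {0, 1, 2}
Tree: B1–B2, B2–B3, B2–B4, B4–B5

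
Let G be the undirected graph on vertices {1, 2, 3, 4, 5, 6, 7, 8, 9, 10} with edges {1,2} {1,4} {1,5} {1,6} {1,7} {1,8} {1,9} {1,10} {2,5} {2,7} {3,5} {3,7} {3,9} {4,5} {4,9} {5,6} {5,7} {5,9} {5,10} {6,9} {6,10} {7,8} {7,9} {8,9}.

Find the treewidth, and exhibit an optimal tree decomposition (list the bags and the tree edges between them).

Treewidth 3.
Bags: B1 = {1, 7, 8, 9}  B2 = {1, 5, 7, 9}  B3 = {1, 5, 6, 9}  B4 = {1, 2, 5, 7}  B5 = {1, 5, 6, 10}  B6 = {1, 4, 5, 9}  B7 = {3, 5, 7, 9}
Tree: B1–B2, B2–B3, B2–B4, B3–B5, B3–B6, B2–B7

Every bag has size at most 4, so the width is 4 − 1 = 3 and tw(G) ≤ 3. On the other hand G contains the 4-clique {1, 7, 8, 9}. A clique must lie in a single bag of any decomposition, so no decomposition can have width below 3. Hence tw(G) = 3 exactly.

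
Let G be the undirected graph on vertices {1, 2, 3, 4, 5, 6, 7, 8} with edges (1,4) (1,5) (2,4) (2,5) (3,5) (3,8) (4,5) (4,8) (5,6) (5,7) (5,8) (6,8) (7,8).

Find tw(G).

2

A width-2 tree decomposition is:
Bags: B1 = {4, 5, 8}  B2 = {2, 4, 5}  B3 = {5, 7, 8}  B4 = {1, 4, 5}  B5 = {5, 6, 8}  B6 = {3, 5, 8}
Tree: B1–B2, B1–B3, B2–B4, B3–B5, B3–B6
Each bag holds 3 vertices, so the decomposition has width 2, which upper-bounds the treewidth. Conversely, {3, 5, 8} is a clique of size 3, and the vertices of any clique must share a bag in every tree decomposition; so some bag has ≥ 3 vertices and tw(G) ≥ 2. Therefore the treewidth is 2.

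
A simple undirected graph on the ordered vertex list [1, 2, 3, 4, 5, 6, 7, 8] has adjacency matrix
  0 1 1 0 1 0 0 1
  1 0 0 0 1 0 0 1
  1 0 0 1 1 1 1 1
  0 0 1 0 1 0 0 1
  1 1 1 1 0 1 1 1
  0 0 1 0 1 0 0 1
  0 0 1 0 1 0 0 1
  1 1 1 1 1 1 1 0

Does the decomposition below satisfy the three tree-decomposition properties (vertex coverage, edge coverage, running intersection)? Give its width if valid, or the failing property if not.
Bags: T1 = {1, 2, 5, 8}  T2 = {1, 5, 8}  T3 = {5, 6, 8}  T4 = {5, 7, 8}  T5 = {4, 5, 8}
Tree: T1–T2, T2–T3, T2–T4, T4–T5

No — vertex 3 appears in no bag.

A tree decomposition must satisfy three properties: every vertex lies in some bag; for every edge, both endpoints lie together in some bag; and for every vertex, the bags containing it form a connected subtree. Here vertex 3 appears in no bag, so the decomposition is invalid.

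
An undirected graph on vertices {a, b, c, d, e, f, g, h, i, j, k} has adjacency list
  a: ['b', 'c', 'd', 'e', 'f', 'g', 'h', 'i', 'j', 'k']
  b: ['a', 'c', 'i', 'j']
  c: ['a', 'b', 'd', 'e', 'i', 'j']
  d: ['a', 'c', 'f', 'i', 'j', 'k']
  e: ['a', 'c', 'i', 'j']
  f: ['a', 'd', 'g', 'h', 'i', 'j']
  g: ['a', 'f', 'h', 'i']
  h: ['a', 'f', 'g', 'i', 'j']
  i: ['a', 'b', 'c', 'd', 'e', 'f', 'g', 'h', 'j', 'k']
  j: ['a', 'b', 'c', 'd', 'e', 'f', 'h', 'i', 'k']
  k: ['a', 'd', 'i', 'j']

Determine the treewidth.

A width-4 tree decomposition is:
Bags: B1 = {a, f, g, h, i}  B2 = {a, f, h, i, j}  B3 = {a, d, f, i, j}  B4 = {a, c, d, i, j}  B5 = {a, b, c, i, j}  B6 = {a, d, i, j, k}  B7 = {a, c, e, i, j}
Tree: B1–B2, B2–B3, B3–B4, B4–B5, B4–B6, B4–B7
Every bag has size at most 5, so the width is 5 − 1 = 4 and tw(G) ≤ 4. Conversely, {a, f, g, h, i} is a clique of size 5, and the vertices of any clique must share a bag in every tree decomposition; so some bag has ≥ 5 vertices and tw(G) ≥ 4. The upper and lower bounds meet at 4, so that is the treewidth.

4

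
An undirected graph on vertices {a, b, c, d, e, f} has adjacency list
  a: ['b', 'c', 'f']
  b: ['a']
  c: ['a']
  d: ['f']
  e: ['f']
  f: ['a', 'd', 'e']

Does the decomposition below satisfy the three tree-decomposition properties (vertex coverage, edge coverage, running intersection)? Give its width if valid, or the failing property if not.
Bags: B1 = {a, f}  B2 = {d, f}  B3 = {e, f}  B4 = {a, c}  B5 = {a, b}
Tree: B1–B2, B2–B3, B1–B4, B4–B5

Yes; width 1.

Every vertex of G appears in some bag (union = {a, b, c, d, e, f}); every edge is covered by a bag; and for each vertex v the set of bags containing v is connected in the bag tree. The decomposition is therefore valid. The largest bag has 2 vertices, so the width is 1.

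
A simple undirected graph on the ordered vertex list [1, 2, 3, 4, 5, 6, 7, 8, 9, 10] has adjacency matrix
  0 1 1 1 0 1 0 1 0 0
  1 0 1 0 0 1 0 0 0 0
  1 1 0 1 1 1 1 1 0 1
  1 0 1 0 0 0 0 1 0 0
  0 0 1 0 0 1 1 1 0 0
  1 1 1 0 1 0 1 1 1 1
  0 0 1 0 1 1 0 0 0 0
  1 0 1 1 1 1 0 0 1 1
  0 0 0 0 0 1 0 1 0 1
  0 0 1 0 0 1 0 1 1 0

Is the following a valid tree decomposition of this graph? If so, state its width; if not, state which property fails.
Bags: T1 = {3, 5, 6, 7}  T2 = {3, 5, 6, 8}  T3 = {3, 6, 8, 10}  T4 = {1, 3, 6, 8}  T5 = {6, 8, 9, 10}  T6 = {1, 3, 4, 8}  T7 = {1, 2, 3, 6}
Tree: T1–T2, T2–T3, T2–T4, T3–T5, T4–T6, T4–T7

Vertex coverage: the bags together contain {1, 2, 3, 4, 5, 6, 7, 8, 9, 10}, the full vertex set. Edge coverage: each edge of G has both endpoints in at least one bag. Running intersection: for every vertex, the bags containing it form a connected subtree. All three properties hold, so this is a valid tree decomposition of width max|bag| − 1 = 3, and hence tw(G) ≤ 3.

Yes; width 3.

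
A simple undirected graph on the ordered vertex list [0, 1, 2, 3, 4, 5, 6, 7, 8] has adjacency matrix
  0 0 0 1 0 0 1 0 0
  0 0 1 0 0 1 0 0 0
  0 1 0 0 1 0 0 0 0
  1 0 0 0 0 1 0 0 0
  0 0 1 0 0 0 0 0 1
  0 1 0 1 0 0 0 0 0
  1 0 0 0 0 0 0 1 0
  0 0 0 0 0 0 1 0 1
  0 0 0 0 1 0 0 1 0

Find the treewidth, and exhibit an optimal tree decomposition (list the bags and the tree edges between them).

Each bag holds 3 vertices, so the decomposition has width 2, which upper-bounds the treewidth. Since 0–6–7–8–4–2–1–5–3–0 is a cycle in G, G is not acyclic. Forests are exactly the graphs of treewidth ≤ 1, so tw(G) ≥ 2. The upper and lower bounds meet at 2, so that is the treewidth.

Treewidth 2.
One such decomposition:
Bags: B1 = {0, 6, 7}  B2 = {0, 7, 8}  B3 = {0, 4, 8}  B4 = {0, 2, 4}  B5 = {0, 1, 2}  B6 = {0, 1, 5}  B7 = {0, 3, 5}
Tree: B1–B2, B2–B3, B3–B4, B4–B5, B5–B6, B6–B7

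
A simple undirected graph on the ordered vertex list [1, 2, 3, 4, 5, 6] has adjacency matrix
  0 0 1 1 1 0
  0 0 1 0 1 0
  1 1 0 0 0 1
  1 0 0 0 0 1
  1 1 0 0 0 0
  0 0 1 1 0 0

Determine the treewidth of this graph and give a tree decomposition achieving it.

The largest bag has 3 vertices, giving width 2; this decomposition certifies tw(G) ≤ 2. The edges 4–6–3–1–4 form a cycle, so G is not a tree and its treewidth is at least 2. Therefore the treewidth is 2.

Treewidth 2.
One optimal decomposition is:
Bags: B1 = {1, 4, 6}  B2 = {1, 3, 6}  B3 = {1, 3, 5}  B4 = {2, 3, 5}
Tree: B1–B2, B2–B3, B3–B4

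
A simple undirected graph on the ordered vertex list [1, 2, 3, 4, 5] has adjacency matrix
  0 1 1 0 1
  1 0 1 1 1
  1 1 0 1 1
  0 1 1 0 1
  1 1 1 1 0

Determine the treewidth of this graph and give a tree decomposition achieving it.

Treewidth 3.
Bags: B1 = {2, 3, 4, 5}  B2 = {1, 2, 3, 5}
Tree: B1–B2

The largest bag has 4 vertices, giving width 3; this decomposition certifies tw(G) ≤ 3. Conversely, {1, 2, 3, 5} is a clique of size 4, and the vertices of any clique must share a bag in every tree decomposition; so some bag has ≥ 4 vertices and tw(G) ≥ 3. The upper and lower bounds meet at 3, so that is the treewidth.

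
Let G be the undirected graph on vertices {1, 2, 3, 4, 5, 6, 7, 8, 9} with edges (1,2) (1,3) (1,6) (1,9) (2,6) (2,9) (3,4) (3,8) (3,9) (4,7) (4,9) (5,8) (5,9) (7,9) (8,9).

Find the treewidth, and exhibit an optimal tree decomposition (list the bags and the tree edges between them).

Treewidth 2.
One such decomposition:
Bags: B1 = {1, 2, 9}  B2 = {1, 3, 9}  B3 = {1, 2, 6}  B4 = {3, 4, 9}  B5 = {3, 8, 9}  B6 = {4, 7, 9}  B7 = {5, 8, 9}
Tree: B1–B2, B1–B3, B2–B4, B4–B5, B4–B6, B5–B7

Every bag has size at most 3, so the width is 3 − 1 = 2 and tw(G) ≤ 2. On the other hand G contains the 3-clique {1, 2, 9}. A clique must lie in a single bag of any decomposition, so no decomposition can have width below 2. Therefore the treewidth is 2.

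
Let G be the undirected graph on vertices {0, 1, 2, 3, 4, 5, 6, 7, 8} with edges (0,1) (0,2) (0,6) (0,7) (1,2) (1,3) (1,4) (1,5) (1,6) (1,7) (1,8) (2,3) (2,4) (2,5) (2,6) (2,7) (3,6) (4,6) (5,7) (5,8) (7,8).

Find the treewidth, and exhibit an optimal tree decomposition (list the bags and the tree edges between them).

Treewidth 3.
One optimal decomposition is:
Bags: B1 = {0, 1, 2, 7}  B2 = {1, 2, 5, 7}  B3 = {1, 5, 7, 8}  B4 = {0, 1, 2, 6}  B5 = {1, 2, 3, 6}  B6 = {1, 2, 4, 6}
Tree: B1–B2, B2–B3, B1–B4, B4–B5, B5–B6

The largest bag has 4 vertices, giving width 3; this decomposition certifies tw(G) ≤ 3. For the lower bound, the 4 vertices {1, 5, 7, 8} are pairwise adjacent, and any tree decomposition puts a clique entirely inside one bag — forcing width ≥ 3. Combining the bounds, tw(G) = 3.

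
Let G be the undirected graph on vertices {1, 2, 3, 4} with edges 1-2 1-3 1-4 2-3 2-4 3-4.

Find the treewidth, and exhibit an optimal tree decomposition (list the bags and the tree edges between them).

Treewidth 3.
Bags: B1 = {1, 2, 3, 4}
Tree: (single bag)

A single bag containing all 4 vertices is trivially a valid decomposition of width 3. On the other hand G contains the 4-clique {1, 2, 3, 4}. A clique must lie in a single bag of any decomposition, so no decomposition can have width below 3. Therefore the treewidth is 3.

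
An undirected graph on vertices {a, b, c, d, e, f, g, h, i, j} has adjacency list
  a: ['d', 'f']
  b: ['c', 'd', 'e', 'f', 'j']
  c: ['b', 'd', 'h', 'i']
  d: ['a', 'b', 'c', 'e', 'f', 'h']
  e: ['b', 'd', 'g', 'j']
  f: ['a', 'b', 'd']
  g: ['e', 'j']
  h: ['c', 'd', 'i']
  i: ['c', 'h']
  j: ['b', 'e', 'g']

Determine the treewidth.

A width-2 tree decomposition is:
Bags: B1 = {b, d, f}  B2 = {b, c, d}  B3 = {c, d, h}  B4 = {b, d, e}  B5 = {a, d, f}  B6 = {c, h, i}  B7 = {b, e, j}  B8 = {e, g, j}
Tree: B1–B2, B2–B3, B2–B4, B1–B5, B3–B6, B4–B7, B7–B8
The largest bag has 3 vertices, giving width 2; this decomposition certifies tw(G) ≤ 2. For the lower bound, the 3 vertices {c, d, h} are pairwise adjacent, and any tree decomposition puts a clique entirely inside one bag — forcing width ≥ 2. Hence tw(G) = 2 exactly.

2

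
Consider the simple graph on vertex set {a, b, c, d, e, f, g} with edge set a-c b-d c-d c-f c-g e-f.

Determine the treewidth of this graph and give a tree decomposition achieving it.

The largest bag has 2 vertices, giving width 1; this decomposition certifies tw(G) ≤ 1. Any graph with an edge has treewidth ≥ 1, and G has the edge c–f. Therefore the treewidth is 1.

Treewidth 1.
One such decomposition:
Bags: B1 = {c, f}  B2 = {c, g}  B3 = {e, f}  B4 = {c, d}  B5 = {a, c}  B6 = {b, d}
Tree: B1–B2, B1–B3, B1–B4, B1–B5, B4–B6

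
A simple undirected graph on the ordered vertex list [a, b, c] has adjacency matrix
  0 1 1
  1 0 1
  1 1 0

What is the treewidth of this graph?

2

A width-2 tree decomposition is:
Bags: B1 = {a, b, c}
Tree: (single bag)
A single bag containing all 3 vertices is trivially a valid decomposition of width 2. For the lower bound, the 3 vertices {a, b, c} are pairwise adjacent, and any tree decomposition puts a clique entirely inside one bag — forcing width ≥ 2. Combining the bounds, tw(G) = 2.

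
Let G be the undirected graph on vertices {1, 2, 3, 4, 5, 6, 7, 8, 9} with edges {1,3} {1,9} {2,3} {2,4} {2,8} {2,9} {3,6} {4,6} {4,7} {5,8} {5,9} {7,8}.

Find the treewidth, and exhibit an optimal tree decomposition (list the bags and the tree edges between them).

Treewidth 3.
One such decomposition:
Bags: B1 = {1, 3, 5, 9}  B2 = {2, 3, 5, 9}  B3 = {2, 3, 5, 8}  B4 = {2, 3, 6, 8}  B5 = {2, 4, 6, 8}  B6 = {4, 6, 7, 8}
Tree: B1–B2, B2–B3, B3–B4, B4–B5, B5–B6

Each bag holds 4 vertices, so the decomposition has width 3, which upper-bounds the treewidth. For the lower bound: the 4 vertex sets {1,5,9}, {3}, {2}, {4,6,7,8} are disjoint, each induces a connected subgraph, and every pair is joined by at least one edge of G. Contracting each set to a single vertex therefore yields K_{4} as a minor, and since treewidth is minor-monotone, tw(G) ≥ tw(K_{4}) = 3. Therefore the treewidth is 3.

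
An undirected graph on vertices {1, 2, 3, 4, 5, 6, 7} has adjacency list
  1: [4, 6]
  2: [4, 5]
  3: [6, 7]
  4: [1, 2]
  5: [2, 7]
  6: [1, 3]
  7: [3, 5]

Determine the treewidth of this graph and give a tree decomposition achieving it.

The largest bag has 3 vertices, giving width 2; this decomposition certifies tw(G) ≤ 2. Since 7–3–6–1–4–2–5–7 is a cycle in G, G is not acyclic. Forests are exactly the graphs of treewidth ≤ 1, so tw(G) ≥ 2. Therefore the treewidth is 2.

Treewidth 2.
Bags: B1 = {3, 6, 7}  B2 = {1, 6, 7}  B3 = {1, 4, 7}  B4 = {2, 4, 7}  B5 = {2, 5, 7}
Tree: B1–B2, B2–B3, B3–B4, B4–B5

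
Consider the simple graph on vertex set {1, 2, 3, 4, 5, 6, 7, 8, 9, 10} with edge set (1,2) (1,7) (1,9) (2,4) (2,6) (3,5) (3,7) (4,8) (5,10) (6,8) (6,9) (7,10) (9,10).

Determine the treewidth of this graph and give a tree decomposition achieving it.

Treewidth 2.
One such decomposition:
Bags: B1 = {3, 5, 10}  B2 = {3, 7, 10}  B3 = {7, 9, 10}  B4 = {1, 7, 9}  B5 = {1, 6, 9}  B6 = {1, 2, 6}  B7 = {2, 6, 8}  B8 = {2, 4, 8}
Tree: B1–B2, B2–B3, B3–B4, B4–B5, B5–B6, B6–B7, B7–B8

Every bag has size at most 3, so the width is 3 − 1 = 2 and tw(G) ≤ 2. The edges 5–3–7–10–5 form a cycle, so G is not a tree and its treewidth is at least 2. Hence tw(G) = 2 exactly.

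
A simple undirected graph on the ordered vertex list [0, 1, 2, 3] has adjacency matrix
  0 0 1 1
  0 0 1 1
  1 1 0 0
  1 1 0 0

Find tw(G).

A width-2 tree decomposition is:
Bags: B1 = {0, 1, 3}  B2 = {0, 1, 2}
Tree: B1–B2
Every bag has size at most 3, so the width is 3 − 1 = 2 and tw(G) ≤ 2. For the lower bound, G contains the cycle 0–3–1–2–0, so G is not a forest; only forests have treewidth ≤ 1, hence tw(G) ≥ 2. Hence tw(G) = 2 exactly.

2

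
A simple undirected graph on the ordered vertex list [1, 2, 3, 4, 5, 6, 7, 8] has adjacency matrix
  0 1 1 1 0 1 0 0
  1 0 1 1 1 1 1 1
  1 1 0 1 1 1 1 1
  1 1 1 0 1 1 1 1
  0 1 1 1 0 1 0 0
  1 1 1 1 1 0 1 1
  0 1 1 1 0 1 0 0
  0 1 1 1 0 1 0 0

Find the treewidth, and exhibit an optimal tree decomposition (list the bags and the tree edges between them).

Each bag holds 5 vertices, so the decomposition has width 4, which upper-bounds the treewidth. Conversely, {2, 3, 4, 6, 8} is a clique of size 5, and the vertices of any clique must share a bag in every tree decomposition; so some bag has ≥ 5 vertices and tw(G) ≥ 4. Combining the bounds, tw(G) = 4.

Treewidth 4.
One such decomposition:
Bags: B1 = {2, 3, 4, 5, 6}  B2 = {2, 3, 4, 6, 7}  B3 = {2, 3, 4, 6, 8}  B4 = {1, 2, 3, 4, 6}
Tree: B1–B2, B2–B3, B1–B4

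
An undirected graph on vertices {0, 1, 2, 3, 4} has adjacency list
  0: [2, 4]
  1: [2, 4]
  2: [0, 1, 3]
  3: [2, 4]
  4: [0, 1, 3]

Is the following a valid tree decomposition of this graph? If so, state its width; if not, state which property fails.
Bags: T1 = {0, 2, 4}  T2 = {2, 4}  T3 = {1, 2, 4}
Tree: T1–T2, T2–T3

A tree decomposition must satisfy three properties: every vertex lies in some bag; for every edge, both endpoints lie together in some bag; and for every vertex, the bags containing it form a connected subtree. Here vertex 3 appears in no bag, so the decomposition is invalid.

No — vertex 3 appears in no bag.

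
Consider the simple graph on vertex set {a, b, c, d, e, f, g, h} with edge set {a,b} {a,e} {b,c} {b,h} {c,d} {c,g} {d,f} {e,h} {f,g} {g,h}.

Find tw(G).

2

A width-2 tree decomposition is:
Bags: B1 = {c, d, f}  B2 = {c, f, g}  B3 = {b, c, g}  B4 = {b, g, h}  B5 = {a, b, h}  B6 = {a, e, h}
Tree: B1–B2, B2–B3, B3–B4, B4–B5, B5–B6
The largest bag has 3 vertices, giving width 2; this decomposition certifies tw(G) ≤ 2. The edges d–f–g–c–d form a cycle, so G is not a tree and its treewidth is at least 2. Hence tw(G) = 2 exactly.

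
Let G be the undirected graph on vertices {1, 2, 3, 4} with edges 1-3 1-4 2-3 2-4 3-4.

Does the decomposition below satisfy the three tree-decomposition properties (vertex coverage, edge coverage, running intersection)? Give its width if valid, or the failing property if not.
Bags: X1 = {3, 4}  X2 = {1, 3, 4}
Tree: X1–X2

A tree decomposition must satisfy three properties: every vertex lies in some bag; for every edge, both endpoints lie together in some bag; and for every vertex, the bags containing it form a connected subtree. Here vertex 2 appears in no bag, so the decomposition is invalid.

No — vertex 2 appears in no bag.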